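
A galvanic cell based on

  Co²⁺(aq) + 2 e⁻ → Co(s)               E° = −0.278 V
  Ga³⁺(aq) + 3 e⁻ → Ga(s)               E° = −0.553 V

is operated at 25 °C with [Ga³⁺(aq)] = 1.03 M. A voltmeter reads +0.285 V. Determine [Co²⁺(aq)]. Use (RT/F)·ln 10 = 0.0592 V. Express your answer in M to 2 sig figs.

2.2 M

The Co²⁺/Co couple has the larger reduction potential, so it is the cathode: E°cell = −0.278 − (−0.553) = +0.275 V and n = 6.
From the Nernst equation, log Q = n(E° − E)/0.0592 = 6·(+0.275 − (+0.285))/0.0592 = −1.014.
Balancing electrons gives 3 Co²⁺(aq) + 2 Ga(s) → 3 Co(s) + 2 Ga³⁺(aq); thus Q = [Ga³⁺(aq)]^2 / [Co²⁺(aq)]^3.
Solving for the unknown gives log [Co²⁺(aq)] = 0.347, so [Co²⁺(aq)] ≈ 2.2 M.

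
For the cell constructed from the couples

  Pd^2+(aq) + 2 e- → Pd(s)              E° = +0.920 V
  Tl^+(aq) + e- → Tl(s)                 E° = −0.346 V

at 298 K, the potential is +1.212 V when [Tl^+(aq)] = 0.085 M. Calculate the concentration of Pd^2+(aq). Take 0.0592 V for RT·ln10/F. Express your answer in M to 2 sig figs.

With Pd²⁺/Pd at the cathode and Tl⁺/Tl at the anode, E°cell = +0.920 − (−0.346) = +1.266 V (n = 2).
Rearranging E = E° − (0.0592/n)·log Q gives log Q = 2(+1.266 − (+1.212))/0.0592 = 1.824.
For Pd^2+(aq) + 2 Tl(s) → Pd(s) + 2 Tl^+(aq), the reaction quotient is Q = [Tl^+(aq)]^2 / [Pd^2+(aq)].
Solving for the unknown gives log [Pd^2+(aq)] = −3.965, so [Pd^2+(aq)] ≈ 0.00011 M.

0.00011 M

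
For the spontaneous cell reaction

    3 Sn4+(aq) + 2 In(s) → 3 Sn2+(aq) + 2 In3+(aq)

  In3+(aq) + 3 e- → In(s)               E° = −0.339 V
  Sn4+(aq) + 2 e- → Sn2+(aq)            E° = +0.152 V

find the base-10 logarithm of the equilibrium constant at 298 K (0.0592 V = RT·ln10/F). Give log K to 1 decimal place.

The Sn⁴⁺/Sn²⁺ couple is reduced (cathode); E°cell = +0.152 − (−0.339) = +0.491 V with n = 6.
At equilibrium E = 0, so log K = nE°cell / 0.0592 = (6)(+0.491) / 0.0592 = 49.8.

log K = 49.8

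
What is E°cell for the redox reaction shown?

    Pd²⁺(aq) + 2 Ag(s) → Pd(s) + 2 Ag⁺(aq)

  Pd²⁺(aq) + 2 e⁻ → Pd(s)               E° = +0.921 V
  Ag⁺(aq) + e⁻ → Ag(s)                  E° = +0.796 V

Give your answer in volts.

+0.125 V

Pd²⁺(aq) gains electrons, so the Pd²⁺/Pd couple is the cathode; the Ag⁺/Ag couple is the anode.
E°cell = E°(cathode) − E°(anode) = +0.921 − (+0.796) = +0.125 V.
The positive value indicates the reaction is spontaneous as written.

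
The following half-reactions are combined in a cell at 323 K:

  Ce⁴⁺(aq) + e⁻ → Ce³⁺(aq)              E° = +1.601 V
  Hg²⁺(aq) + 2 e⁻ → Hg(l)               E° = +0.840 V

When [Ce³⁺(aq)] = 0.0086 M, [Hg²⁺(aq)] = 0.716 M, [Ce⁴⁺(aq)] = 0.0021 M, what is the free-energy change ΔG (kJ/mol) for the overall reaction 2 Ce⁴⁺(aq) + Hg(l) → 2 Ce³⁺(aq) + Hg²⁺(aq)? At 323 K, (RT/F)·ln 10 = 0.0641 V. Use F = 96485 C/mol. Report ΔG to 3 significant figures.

With Ce⁴⁺/Ce³⁺ reduced at the cathode, E°cell = +1.601 − (+0.840) = +0.761 V and n = 2.
Q = ([Ce³⁺(aq)]^2·[Hg²⁺(aq)]) / [Ce⁴⁺(aq)]^2 = 12, so log Q = 1.079 and E = +0.761 − (0.0641/2)(1.079) = +0.7264 V.
Then ΔG = −nFE = −2 × 96485 × +0.7264 J/mol = −140 kJ/mol.

−140 kJ/mol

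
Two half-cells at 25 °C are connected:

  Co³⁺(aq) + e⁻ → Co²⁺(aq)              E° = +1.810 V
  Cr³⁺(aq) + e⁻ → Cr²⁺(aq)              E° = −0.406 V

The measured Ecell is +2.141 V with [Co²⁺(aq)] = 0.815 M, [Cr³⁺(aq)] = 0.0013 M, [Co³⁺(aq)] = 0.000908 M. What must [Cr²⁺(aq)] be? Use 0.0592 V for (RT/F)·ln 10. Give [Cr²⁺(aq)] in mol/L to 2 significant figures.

0.063 M

Co³⁺/Co²⁺ is the cathode (higher E°); E°cell = +1.810 − (−0.406) = +2.216 V with n = 1.
Since E = E° − (0.0592/n)·log Q, log Q = n(E° − E)/0.0592 = 1.267.
Balancing electrons gives Co³⁺(aq) + Cr²⁺(aq) → Co²⁺(aq) + Cr³⁺(aq); thus Q = ([Co²⁺(aq)]·[Cr³⁺(aq)]) / ([Co³⁺(aq)]·[Cr²⁺(aq)]).
Substituting the known concentrations and solving, log [Cr²⁺(aq)] = −1.200 and [Cr²⁺(aq)] = 0.063 M.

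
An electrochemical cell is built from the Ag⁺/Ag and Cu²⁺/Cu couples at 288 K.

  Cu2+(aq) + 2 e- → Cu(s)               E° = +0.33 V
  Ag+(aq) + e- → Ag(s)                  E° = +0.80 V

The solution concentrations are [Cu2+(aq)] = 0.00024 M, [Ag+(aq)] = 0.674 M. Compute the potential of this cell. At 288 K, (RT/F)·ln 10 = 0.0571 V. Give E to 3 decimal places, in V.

+0.564 V

Since E°(Ag⁺/Ag) > E°(Cu²⁺/Cu), Ag⁺/Ag serves as the cathode.
E°cell = E°cat − E°an = +0.80 − (+0.33) = +0.47 V; n = 2.
Balancing gives 2 Ag+(aq) + Cu(s) → 2 Ag(s) + Cu2+(aq); hence Q = [Cu2+(aq)] / [Ag+(aq)]^2 = 0.000528 (log Q = −3.277).
E = E° − (0.0571/n)·log Q = +0.47 − (0.0571/2)(−3.277) = +0.564 V.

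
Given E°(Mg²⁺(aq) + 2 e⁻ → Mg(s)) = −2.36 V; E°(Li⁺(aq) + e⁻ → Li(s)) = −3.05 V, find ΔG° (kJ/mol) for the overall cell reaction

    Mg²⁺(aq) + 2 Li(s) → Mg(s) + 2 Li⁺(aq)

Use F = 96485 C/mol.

−133 kJ/mol

In the reaction as written Mg²⁺(aq) is reduced, so the Mg²⁺/Mg couple is the cathode and Li⁺/Li is the anode.
E°cell = −2.36 − (−3.05) = +0.69 V; balancing electrons gives n = 2.
ΔG° = −nFE°cell = −(2)(96485)(+0.69) J/mol = −133 kJ/mol.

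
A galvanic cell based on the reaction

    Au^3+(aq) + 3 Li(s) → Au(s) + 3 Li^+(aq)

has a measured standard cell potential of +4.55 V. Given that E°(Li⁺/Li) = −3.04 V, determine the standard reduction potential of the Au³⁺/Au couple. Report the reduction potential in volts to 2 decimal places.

+1.51 V

In the reaction as written the Au³⁺/Au couple is reduced (cathode) and Li⁺/Li is oxidized (anode), so E°cell = E°(Au³⁺/Au) − E°(Li⁺/Li).
E°(Au³⁺/Au) = E°cell + E°(anode) = +4.55 + (−3.04) = +1.51 V.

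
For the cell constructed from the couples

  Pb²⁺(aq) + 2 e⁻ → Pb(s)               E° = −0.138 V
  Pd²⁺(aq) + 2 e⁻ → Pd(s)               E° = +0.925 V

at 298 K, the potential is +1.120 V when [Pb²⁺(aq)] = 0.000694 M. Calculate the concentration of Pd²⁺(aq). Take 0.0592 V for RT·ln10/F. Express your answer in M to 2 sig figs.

0.058 M

The Pd²⁺/Pd couple has the larger reduction potential, so it is the cathode: E°cell = +0.925 − (−0.138) = +1.063 V and n = 2.
From the Nernst equation, log Q = n(E° − E)/0.0592 = 2·(+1.063 − (+1.120))/0.0592 = −1.926.
The balanced reaction is Pd²⁺(aq) + Pb(s) → Pd(s) + Pb²⁺(aq), so Q = [Pb²⁺(aq)] / [Pd²⁺(aq)].
Substituting the known concentrations and solving, log [Pd²⁺(aq)] = −1.233 and [Pd²⁺(aq)] = 0.058 M.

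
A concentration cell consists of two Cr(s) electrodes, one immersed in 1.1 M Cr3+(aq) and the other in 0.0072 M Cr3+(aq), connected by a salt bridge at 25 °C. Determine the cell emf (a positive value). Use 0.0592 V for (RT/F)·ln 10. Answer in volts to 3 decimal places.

For a concentration cell E°cell = 0, since both electrodes use the same couple.
The compartment with the higher Cr3+(aq) concentration (1.1 M) acts as the cathode; ions are reduced there and produced at the dilute (0.0072 M) anode.
With n = 3, Ecell = −(0.0592/3)·log([dilute]/[conc]) = −(0.0592/3)·log(0.0072/1.1) = +0.043 V.

0.043 V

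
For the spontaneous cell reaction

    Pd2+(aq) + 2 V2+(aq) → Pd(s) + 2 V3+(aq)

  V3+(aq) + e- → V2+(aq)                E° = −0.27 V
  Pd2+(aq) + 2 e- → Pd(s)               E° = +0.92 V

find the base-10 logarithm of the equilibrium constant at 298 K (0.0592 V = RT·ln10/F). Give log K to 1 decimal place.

log K = 40.2

The Pd²⁺/Pd couple is reduced (cathode); E°cell = +0.92 − (−0.27) = +1.19 V with n = 2.
At equilibrium E = 0, so log K = nE°cell / 0.0592 = (2)(+1.19) / 0.0592 = 40.2.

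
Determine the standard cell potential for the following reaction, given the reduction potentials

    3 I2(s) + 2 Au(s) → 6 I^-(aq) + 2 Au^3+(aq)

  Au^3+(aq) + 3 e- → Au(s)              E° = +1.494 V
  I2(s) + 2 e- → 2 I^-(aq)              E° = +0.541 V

I2(s) gains electrons, so the I₂/I⁻ couple is the cathode; the Au³⁺/Au couple is the anode.
E°cell = E°(cathode) − E°(anode) = +0.541 − (+1.494) = −0.953 V.
The negative E°cell means the reaction is non-spontaneous in the direction written.

−0.953 V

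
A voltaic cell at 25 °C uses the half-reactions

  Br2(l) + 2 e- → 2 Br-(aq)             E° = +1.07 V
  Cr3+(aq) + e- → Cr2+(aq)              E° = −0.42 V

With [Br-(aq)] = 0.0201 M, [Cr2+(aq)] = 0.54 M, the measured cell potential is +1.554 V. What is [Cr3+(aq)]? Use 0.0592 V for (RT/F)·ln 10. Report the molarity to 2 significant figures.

Br₂/Br⁻ is the cathode (higher E°); E°cell = +1.07 − (−0.42) = +1.49 V with n = 2.
From the Nernst equation, log Q = n(E° − E)/0.0592 = 2·(+1.49 − (+1.554))/0.0592 = −2.162.
For Br2(l) + 2 Cr2+(aq) → 2 Br-(aq) + 2 Cr3+(aq), the reaction quotient is Q = ([Br-(aq)]^2·[Cr3+(aq)]^2) / [Cr2+(aq)]^2.
Isolating [Cr3+(aq)] in Q = 10^{−2.162} yields log [Cr3+(aq)] = 0.348, i.e. 2.2 M.

2.2 M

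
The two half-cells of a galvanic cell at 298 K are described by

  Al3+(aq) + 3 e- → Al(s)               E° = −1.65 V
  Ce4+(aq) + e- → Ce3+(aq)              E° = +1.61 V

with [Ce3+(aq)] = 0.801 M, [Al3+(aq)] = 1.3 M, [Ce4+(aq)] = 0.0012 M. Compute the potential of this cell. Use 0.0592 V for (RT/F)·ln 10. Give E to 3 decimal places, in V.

Since E°(Ce⁴⁺/Ce³⁺) > E°(Al³⁺/Al), Ce⁴⁺/Ce³⁺ serves as the cathode.
The standard potential is +1.61 − (−1.65) = +3.26 V and the balanced reaction transfers n = 3 electrons.
Balancing gives 3 Ce4+(aq) + Al(s) → 3 Ce3+(aq) + Al3+(aq); hence Q = ([Ce3+(aq)]^3·[Al3+(aq)]) / [Ce4+(aq)]^3 = 3.87×10^8 (log Q = 8.587).
Applying E = E° − (RT ln10/nF)·log Q gives +3.26 − (0.0592/3)(8.587) = +3.091 V.

+3.091 V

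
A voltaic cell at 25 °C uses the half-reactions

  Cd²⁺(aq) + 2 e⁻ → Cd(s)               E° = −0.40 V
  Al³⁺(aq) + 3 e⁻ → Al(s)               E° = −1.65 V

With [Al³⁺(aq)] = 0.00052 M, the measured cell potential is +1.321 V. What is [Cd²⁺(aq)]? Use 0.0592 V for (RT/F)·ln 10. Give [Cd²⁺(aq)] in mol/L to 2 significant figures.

1.6 M

Cd²⁺/Cd is the cathode (higher E°); E°cell = −0.40 − (−1.65) = +1.25 V with n = 6.
Since E = E° − (0.0592/n)·log Q, log Q = n(E° − E)/0.0592 = −7.196.
For 3 Cd²⁺(aq) + 2 Al(s) → 3 Cd(s) + 2 Al³⁺(aq), the reaction quotient is Q = [Al³⁺(aq)]^2 / [Cd²⁺(aq)]^3.
Solving for the unknown gives log [Cd²⁺(aq)] = 0.209, so [Cd²⁺(aq)] ≈ 1.6 M.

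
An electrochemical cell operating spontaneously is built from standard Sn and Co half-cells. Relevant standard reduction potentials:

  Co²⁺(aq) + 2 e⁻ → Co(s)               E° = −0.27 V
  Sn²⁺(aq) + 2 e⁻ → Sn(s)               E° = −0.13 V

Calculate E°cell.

Of the two couples in this cell, the one with the more positive reduction potential is reduced at the cathode: here that is Sn²⁺/Sn (−0.13 V); Co²⁺/Co (−0.27 V) is the anode.
E°cell = E°(cathode) − E°(anode) = −0.13 − (−0.27) = +0.14 V.

+0.14 V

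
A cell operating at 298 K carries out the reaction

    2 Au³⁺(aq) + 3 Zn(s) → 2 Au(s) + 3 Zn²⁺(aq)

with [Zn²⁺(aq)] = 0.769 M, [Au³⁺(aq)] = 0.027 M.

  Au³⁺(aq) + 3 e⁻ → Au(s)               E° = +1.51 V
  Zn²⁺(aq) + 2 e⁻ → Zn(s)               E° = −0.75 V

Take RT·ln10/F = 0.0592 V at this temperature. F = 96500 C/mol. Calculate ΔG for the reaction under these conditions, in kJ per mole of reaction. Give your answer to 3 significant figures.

−1290 kJ/mol

The standard cell potential is +1.51 − (−0.75) = +2.26 V, with n = 6 electrons in the balanced equation.
Here Q = [Zn²⁺(aq)]^3 / [Au³⁺(aq)]^2 = 624 (log Q = 2.795), giving E = +2.26 − (0.0592/6)·(2.795) = +2.2324 V.
ΔG = −nFE = −(6)(96500)(+2.2324) J/mol = −1290 kJ/mol.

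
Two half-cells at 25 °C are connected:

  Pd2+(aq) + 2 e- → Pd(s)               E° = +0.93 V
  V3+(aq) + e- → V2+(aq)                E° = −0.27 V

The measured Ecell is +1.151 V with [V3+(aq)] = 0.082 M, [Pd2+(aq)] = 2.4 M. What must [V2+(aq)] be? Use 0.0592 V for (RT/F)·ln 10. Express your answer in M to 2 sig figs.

0.0079 M

Pd²⁺/Pd is the cathode (higher E°); E°cell = +0.93 − (−0.27) = +1.20 V with n = 2.
Since E = E° − (0.0592/n)·log Q, log Q = n(E° − E)/0.0592 = 1.655.
For Pd2+(aq) + 2 V2+(aq) → Pd(s) + 2 V3+(aq), the reaction quotient is Q = [V3+(aq)]^2 / ([Pd2+(aq)]·[V2+(aq)]^2).
Solving for the unknown gives log [V2+(aq)] = −2.104, so [V2+(aq)] ≈ 0.0079 M.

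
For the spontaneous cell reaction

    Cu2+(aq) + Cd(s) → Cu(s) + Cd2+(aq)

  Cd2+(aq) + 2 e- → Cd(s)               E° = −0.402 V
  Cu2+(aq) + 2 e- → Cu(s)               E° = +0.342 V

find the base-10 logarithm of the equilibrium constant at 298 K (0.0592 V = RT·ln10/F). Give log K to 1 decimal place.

The Cu²⁺/Cu couple is reduced (cathode); E°cell = +0.342 − (−0.402) = +0.744 V with n = 2.
At equilibrium E = 0, so log K = nE°cell / 0.0592 = (2)(+0.744) / 0.0592 = 25.1.

log K = 25.1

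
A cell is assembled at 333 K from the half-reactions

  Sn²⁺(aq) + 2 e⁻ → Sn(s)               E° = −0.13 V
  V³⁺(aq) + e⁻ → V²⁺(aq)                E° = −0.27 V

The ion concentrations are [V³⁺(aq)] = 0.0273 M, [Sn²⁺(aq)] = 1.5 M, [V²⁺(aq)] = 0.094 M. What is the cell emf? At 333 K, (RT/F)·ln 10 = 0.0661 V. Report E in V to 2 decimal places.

+0.18 V

The Sn²⁺/Sn couple has the more positive E°, so it is the cathode; V³⁺/V²⁺ is the anode.
The standard potential is −0.13 − (−0.27) = +0.14 V and the balanced reaction transfers n = 2 electrons.
For the overall reaction Sn²⁺(aq) + 2 V²⁺(aq) → Sn(s) + 2 V³⁺(aq), Q = [V³⁺(aq)]^2 / ([Sn²⁺(aq)]·[V²⁺(aq)]^2) = 0.0562, giving log Q = −1.250.
E = E° − (0.0661/n)·log Q = +0.14 − (0.0661/2)(−1.250) = +0.18 V.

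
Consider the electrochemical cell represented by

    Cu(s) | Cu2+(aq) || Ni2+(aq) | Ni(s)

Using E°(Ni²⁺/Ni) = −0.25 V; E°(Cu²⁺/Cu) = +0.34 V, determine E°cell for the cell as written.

By convention the left-hand electrode in cell notation is the anode (oxidation) and the right-hand electrode is the cathode (reduction).
E°cell = E°(right) − E°(left) = −0.25 − (+0.34) = −0.59 V.
The negative sign shows that, as written, the cell would require an external voltage to drive the reaction.

−0.59 V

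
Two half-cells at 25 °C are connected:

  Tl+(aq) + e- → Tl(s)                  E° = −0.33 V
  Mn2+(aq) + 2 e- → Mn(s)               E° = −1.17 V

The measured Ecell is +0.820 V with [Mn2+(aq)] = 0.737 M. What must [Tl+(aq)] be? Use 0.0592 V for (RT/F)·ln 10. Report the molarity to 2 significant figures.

0.39 M

Tl⁺/Tl is the cathode (higher E°); E°cell = −0.33 − (−1.17) = +0.84 V with n = 2.
Rearranging E = E° − (0.0592/n)·log Q gives log Q = 2(+0.84 − (+0.820))/0.0592 = 0.676.
For 2 Tl+(aq) + Mn(s) → 2 Tl(s) + Mn2+(aq), the reaction quotient is Q = [Mn2+(aq)] / [Tl+(aq)]^2.
Substituting the known concentrations and solving, log [Tl+(aq)] = −0.404 and [Tl+(aq)] = 0.39 M.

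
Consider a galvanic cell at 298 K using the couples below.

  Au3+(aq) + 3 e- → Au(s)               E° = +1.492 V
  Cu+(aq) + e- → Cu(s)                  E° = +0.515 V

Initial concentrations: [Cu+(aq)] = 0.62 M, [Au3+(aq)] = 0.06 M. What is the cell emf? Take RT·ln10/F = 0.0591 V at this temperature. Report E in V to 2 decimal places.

Au³⁺/Au is reduced (cathode, E° = +1.492 V) and Cu⁺/Cu is oxidized (anode).
E°cell = E°cat − E°an = +1.492 − (+0.515) = +0.977 V; n = 3.
For the overall reaction Au3+(aq) + 3 Cu(s) → Au(s) + 3 Cu+(aq), Q = [Cu+(aq)]^3 / [Au3+(aq)] = 3.97, giving log Q = 0.599.
E = E° − (0.0591/n)·log Q = +0.977 − (0.0591/3)(0.599) = +0.97 V.

+0.97 V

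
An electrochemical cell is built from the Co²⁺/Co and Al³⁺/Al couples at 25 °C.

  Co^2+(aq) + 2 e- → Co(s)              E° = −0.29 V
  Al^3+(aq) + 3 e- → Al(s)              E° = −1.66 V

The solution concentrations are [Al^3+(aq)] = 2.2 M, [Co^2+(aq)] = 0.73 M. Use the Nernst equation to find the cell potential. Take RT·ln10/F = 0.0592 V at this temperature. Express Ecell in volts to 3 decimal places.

+1.359 V

Since E°(Co²⁺/Co) > E°(Al³⁺/Al), Co²⁺/Co serves as the cathode.
E°cell = −0.29 − (−1.66) = +1.37 V, with n = 6 electrons transferred.
For the overall reaction 3 Co^2+(aq) + 2 Al(s) → 3 Co(s) + 2 Al^3+(aq), Q = [Al^3+(aq)]^2 / [Co^2+(aq)]^3 = 12.4, giving log Q = 1.095.
E = E° − (0.0592/n)·log Q = +1.37 − (0.0592/6)(1.095) = +1.359 V.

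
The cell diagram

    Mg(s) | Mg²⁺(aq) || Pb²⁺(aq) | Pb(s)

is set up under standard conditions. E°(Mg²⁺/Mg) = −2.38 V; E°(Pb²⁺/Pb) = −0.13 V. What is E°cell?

+2.25 V

By convention the left-hand electrode in cell notation is the anode (oxidation) and the right-hand electrode is the cathode (reduction).
E°cell = E°(right) − E°(left) = −0.13 − (−2.38) = +2.25 V.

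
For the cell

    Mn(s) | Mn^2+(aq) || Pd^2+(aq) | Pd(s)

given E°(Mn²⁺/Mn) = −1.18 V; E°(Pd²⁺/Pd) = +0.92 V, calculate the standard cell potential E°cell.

+2.10 V

By convention the left-hand electrode in cell notation is the anode (oxidation) and the right-hand electrode is the cathode (reduction).
E°cell = E°(right) − E°(left) = +0.92 − (−1.18) = +2.10 V.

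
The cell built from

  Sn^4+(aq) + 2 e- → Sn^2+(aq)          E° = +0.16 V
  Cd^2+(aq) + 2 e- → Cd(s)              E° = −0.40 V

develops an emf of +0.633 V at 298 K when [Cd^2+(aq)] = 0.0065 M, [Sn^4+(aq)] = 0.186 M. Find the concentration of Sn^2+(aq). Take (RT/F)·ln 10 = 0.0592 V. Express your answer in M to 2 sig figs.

0.098 M

The Sn⁴⁺/Sn²⁺ couple has the larger reduction potential, so it is the cathode: E°cell = +0.16 − (−0.40) = +0.56 V and n = 2.
Rearranging E = E° − (0.0592/n)·log Q gives log Q = 2(+0.56 − (+0.633))/0.0592 = −2.466.
Balancing electrons gives Sn^4+(aq) + Cd(s) → Sn^2+(aq) + Cd^2+(aq); thus Q = ([Sn^2+(aq)]·[Cd^2+(aq)]) / [Sn^4+(aq)].
Isolating [Sn^2+(aq)] in Q = 10^{−2.466} yields log [Sn^2+(aq)] = −1.009, i.e. 0.098 M.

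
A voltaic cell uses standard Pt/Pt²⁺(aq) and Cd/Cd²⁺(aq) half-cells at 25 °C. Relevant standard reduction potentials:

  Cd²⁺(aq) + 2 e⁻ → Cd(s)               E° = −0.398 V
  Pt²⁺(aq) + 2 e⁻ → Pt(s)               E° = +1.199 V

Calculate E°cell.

+1.597 V

Of the two couples in this cell, the one with the more positive reduction potential is reduced at the cathode: here that is Pt²⁺/Pt (+1.199 V); Cd²⁺/Cd (−0.398 V) is the anode.
E°cell = E°(cathode) − E°(anode) = +1.199 − (−0.398) = +1.597 V.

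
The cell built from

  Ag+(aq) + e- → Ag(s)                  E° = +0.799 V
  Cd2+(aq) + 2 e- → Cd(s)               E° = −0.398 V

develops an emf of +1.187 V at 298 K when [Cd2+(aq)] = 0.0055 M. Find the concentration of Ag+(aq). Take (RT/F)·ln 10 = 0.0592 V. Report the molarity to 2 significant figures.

With Ag⁺/Ag at the cathode and Cd²⁺/Cd at the anode, E°cell = +0.799 − (−0.398) = +1.197 V (n = 2).
Since E = E° − (0.0592/n)·log Q, log Q = n(E° − E)/0.0592 = 0.338.
The balanced reaction is 2 Ag+(aq) + Cd(s) → 2 Ag(s) + Cd2+(aq), so Q = [Cd2+(aq)] / [Ag+(aq)]^2.
Solving for the unknown gives log [Ag+(aq)] = −1.299, so [Ag+(aq)] ≈ 0.050 M.

0.050 M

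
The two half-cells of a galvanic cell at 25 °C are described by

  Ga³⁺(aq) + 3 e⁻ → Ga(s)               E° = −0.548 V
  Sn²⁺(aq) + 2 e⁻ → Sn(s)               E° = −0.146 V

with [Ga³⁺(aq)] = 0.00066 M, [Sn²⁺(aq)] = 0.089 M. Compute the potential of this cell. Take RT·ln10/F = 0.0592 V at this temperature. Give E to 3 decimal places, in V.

The Sn²⁺/Sn couple has the more positive E°, so it is the cathode; Ga³⁺/Ga is the anode.
The standard potential is −0.146 − (−0.548) = +0.402 V and the balanced reaction transfers n = 6 electrons.
Balancing gives 3 Sn²⁺(aq) + 2 Ga(s) → 3 Sn(s) + 2 Ga³⁺(aq); hence Q = [Ga³⁺(aq)]^2 / [Sn²⁺(aq)]^3 = 0.000618 (log Q = −3.209).
E = E° − (0.0592/n)·log Q = +0.402 − (0.0592/6)(−3.209) = +0.434 V.

+0.434 V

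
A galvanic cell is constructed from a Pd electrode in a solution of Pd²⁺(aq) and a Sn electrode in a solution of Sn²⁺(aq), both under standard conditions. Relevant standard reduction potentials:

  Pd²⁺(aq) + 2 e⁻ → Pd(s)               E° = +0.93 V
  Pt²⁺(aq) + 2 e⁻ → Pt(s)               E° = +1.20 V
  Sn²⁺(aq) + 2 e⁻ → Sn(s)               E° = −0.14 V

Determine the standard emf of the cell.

+1.07 V

The Pd²⁺/Pd couple has the higher E°, so Pd ion is reduced (cathode) and Sn is oxidized (anode).
E°cell = E°(cathode) − E°(anode) = +0.93 − (−0.14) = +1.07 V.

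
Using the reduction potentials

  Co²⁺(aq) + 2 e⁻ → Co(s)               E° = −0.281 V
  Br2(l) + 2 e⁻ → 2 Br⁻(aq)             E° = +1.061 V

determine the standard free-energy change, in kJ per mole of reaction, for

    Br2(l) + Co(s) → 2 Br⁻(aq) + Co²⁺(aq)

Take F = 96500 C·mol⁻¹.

−259 kJ/mol

In the reaction as written Br2(l) is reduced, so the Br₂/Br⁻ couple is the cathode and Co²⁺/Co is the anode.
E°cell = +1.061 − (−0.281) = +1.342 V; balancing electrons gives n = 2.
ΔG° = −nFE°cell = −(2)(96500)(+1.342) J/mol = −259 kJ/mol.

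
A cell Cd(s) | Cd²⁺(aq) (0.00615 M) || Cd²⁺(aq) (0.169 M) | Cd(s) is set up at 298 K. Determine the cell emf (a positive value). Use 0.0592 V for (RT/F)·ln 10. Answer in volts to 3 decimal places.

0.043 V

For a concentration cell E°cell = 0, since both electrodes use the same couple.
The compartment with the higher Cd²⁺(aq) concentration (0.169 M) acts as the cathode; ions are reduced there and produced at the dilute (0.00615 M) anode.
With n = 2, Ecell = −(0.0592/2)·log([dilute]/[conc]) = −(0.0592/2)·log(0.00615/0.169) = +0.043 V.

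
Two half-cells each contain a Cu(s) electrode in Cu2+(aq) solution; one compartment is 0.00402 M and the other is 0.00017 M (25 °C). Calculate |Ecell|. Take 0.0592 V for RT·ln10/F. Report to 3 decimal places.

For a concentration cell E°cell = 0, since both electrodes use the same couple.
The compartment with the higher Cu2+(aq) concentration (0.00402 M) acts as the cathode; ions are reduced there and produced at the dilute (0.00017 M) anode.
With n = 2, Ecell = −(0.0592/2)·log([dilute]/[conc]) = −(0.0592/2)·log(0.00017/0.00402) = +0.041 V.

0.041 V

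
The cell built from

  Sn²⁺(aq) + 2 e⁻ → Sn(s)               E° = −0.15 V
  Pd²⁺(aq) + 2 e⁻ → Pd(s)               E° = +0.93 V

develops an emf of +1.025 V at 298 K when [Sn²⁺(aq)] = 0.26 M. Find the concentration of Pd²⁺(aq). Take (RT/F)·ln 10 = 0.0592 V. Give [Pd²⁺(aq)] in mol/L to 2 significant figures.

The Pd²⁺/Pd couple has the larger reduction potential, so it is the cathode: E°cell = +0.93 − (−0.15) = +1.08 V and n = 2.
Since E = E° − (0.0592/n)·log Q, log Q = n(E° − E)/0.0592 = 1.858.
For Pd²⁺(aq) + Sn(s) → Pd(s) + Sn²⁺(aq), the reaction quotient is Q = [Sn²⁺(aq)] / [Pd²⁺(aq)].
Solving for the unknown gives log [Pd²⁺(aq)] = −2.443, so [Pd²⁺(aq)] ≈ 0.0036 M.

0.0036 M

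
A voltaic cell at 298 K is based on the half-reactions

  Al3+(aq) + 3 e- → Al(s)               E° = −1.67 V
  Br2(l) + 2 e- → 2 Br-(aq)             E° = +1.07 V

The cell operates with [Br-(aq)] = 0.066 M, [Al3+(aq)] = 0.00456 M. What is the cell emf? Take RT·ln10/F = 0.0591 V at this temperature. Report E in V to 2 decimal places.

+2.86 V

The Br₂/Br⁻ couple has the more positive E°, so it is the cathode; Al³⁺/Al is the anode.
E°cell = +1.07 − (−1.67) = +2.74 V, with n = 6 electrons transferred.
For the overall reaction 3 Br2(l) + 2 Al(s) → 6 Br-(aq) + 2 Al3+(aq), Q = [Br-(aq)]^6·[Al3+(aq)]^2 = 1.72×10^−12, giving log Q = −11.765.
Applying E = E° − (RT ln10/nF)·log Q gives +2.74 − (0.0591/6)(−11.765) = +2.86 V.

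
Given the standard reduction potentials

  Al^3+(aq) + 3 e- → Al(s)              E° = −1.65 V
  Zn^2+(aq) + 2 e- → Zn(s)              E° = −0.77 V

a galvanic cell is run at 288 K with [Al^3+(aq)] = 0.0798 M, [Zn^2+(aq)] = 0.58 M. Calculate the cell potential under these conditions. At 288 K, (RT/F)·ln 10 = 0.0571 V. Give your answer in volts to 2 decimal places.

+0.89 V

Zn²⁺/Zn is reduced (cathode, E° = −0.77 V) and Al³⁺/Al is oxidized (anode).
The standard potential is −0.77 − (−1.65) = +0.88 V and the balanced reaction transfers n = 6 electrons.
For the overall reaction 3 Zn^2+(aq) + 2 Al(s) → 3 Zn(s) + 2 Al^3+(aq), Q = [Al^3+(aq)]^2 / [Zn^2+(aq)]^3 = 0.0326, giving log Q = −1.486.
Applying E = E° − (RT ln10/nF)·log Q gives +0.88 − (0.0571/6)(−1.486) = +0.89 V.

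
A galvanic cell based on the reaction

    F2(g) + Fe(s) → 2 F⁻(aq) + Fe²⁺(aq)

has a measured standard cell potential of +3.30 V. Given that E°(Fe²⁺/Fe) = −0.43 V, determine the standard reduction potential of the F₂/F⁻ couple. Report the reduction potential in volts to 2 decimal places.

+2.87 V

In the reaction as written the F₂/F⁻ couple is reduced (cathode) and Fe²⁺/Fe is oxidized (anode), so E°cell = E°(F₂/F⁻) − E°(Fe²⁺/Fe).
E°(F₂/F⁻) = E°cell + E°(anode) = +3.30 + (−0.43) = +2.87 V.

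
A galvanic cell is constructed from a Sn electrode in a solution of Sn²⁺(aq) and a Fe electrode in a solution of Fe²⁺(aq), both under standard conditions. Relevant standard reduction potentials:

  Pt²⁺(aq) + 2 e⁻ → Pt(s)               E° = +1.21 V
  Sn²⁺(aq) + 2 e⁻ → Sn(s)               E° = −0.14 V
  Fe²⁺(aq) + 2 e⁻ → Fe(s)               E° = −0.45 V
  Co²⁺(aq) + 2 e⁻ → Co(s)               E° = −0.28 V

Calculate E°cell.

+0.31 V

Of the two couples in this cell, the one with the more positive reduction potential is reduced at the cathode: here that is Sn²⁺/Sn (−0.14 V); Fe²⁺/Fe (−0.45 V) is the anode.
E°cell = E°(cathode) − E°(anode) = −0.14 − (−0.45) = +0.31 V.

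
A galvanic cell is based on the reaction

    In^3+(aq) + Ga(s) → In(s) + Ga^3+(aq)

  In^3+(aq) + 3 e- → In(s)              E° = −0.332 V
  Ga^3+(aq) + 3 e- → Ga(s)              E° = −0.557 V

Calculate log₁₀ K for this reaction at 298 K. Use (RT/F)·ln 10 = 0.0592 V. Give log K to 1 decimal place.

The In³⁺/In couple is reduced (cathode); E°cell = −0.332 − (−0.557) = +0.225 V with n = 3.
At equilibrium E = 0, so log K = nE°cell / 0.0592 = (3)(+0.225) / 0.0592 = 11.4.

log K = 11.4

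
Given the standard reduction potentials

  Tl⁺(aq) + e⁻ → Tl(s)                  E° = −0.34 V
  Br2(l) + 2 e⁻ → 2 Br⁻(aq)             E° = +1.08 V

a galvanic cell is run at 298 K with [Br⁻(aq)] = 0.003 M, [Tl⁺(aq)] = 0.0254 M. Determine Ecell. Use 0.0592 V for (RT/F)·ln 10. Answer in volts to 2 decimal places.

Since E°(Br₂/Br⁻) > E°(Tl⁺/Tl), Br₂/Br⁻ serves as the cathode.
E°cell = +1.08 − (−0.34) = +1.42 V, with n = 2 electrons transferred.
The balanced reaction is Br2(l) + 2 Tl(s) → 2 Br⁻(aq) + 2 Tl⁺(aq), so Q = [Br⁻(aq)]^2·[Tl⁺(aq)]^2 = 5.81×10^−9 and log Q = −8.236.
Applying E = E° − (RT ln10/nF)·log Q gives +1.42 − (0.0592/2)(−8.236) = +1.66 V.

+1.66 V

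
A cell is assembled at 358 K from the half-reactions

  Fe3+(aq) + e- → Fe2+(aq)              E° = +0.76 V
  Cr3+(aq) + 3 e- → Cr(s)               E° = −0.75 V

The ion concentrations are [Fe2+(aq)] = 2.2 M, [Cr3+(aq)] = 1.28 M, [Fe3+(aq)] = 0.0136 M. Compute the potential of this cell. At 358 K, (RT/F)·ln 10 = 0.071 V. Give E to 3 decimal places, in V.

The Fe³⁺/Fe²⁺ couple has the more positive E°, so it is the cathode; Cr³⁺/Cr is the anode.
The standard potential is +0.76 − (−0.75) = +1.51 V and the balanced reaction transfers n = 3 electrons.
The balanced reaction is 3 Fe3+(aq) + Cr(s) → 3 Fe2+(aq) + Cr3+(aq), so Q = ([Fe2+(aq)]^3·[Cr3+(aq)]) / [Fe3+(aq)]^3 = 5.42×10^6 and log Q = 6.734.
Applying E = E° − (RT ln10/nF)·log Q gives +1.51 − (0.071/3)(6.734) = +1.351 V.

+1.351 V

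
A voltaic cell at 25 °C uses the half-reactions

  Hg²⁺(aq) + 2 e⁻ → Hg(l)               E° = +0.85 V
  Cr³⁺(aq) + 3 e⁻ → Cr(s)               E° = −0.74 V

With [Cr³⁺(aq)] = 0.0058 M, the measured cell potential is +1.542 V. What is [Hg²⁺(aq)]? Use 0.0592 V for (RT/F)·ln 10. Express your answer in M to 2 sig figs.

0.00077 M

The Hg²⁺/Hg couple has the larger reduction potential, so it is the cathode: E°cell = +0.85 − (−0.74) = +1.59 V and n = 6.
Rearranging E = E° − (0.0592/n)·log Q gives log Q = 6(+1.59 − (+1.542))/0.0592 = 4.865.
For 3 Hg²⁺(aq) + 2 Cr(s) → 3 Hg(l) + 2 Cr³⁺(aq), the reaction quotient is Q = [Cr³⁺(aq)]^2 / [Hg²⁺(aq)]^3.
Isolating [Hg²⁺(aq)] in Q = 10^{4.865} yields log [Hg²⁺(aq)] = −3.113, i.e. 0.00077 M.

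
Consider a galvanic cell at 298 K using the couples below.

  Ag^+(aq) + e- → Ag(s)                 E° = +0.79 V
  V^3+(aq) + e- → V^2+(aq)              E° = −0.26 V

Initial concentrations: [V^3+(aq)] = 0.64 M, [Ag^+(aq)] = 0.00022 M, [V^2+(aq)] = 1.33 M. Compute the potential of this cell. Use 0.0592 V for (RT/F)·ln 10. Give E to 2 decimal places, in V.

The Ag⁺/Ag couple has the more positive E°, so it is the cathode; V³⁺/V²⁺ is the anode.
E°cell = +0.79 − (−0.26) = +1.05 V, with n = 1 electron transferred.
The balanced reaction is Ag^+(aq) + V^2+(aq) → Ag(s) + V^3+(aq), so Q = [V^3+(aq)] / ([Ag^+(aq)]·[V^2+(aq)]) = 2.19×10^3 and log Q = 3.340.
Applying E = E° − (RT ln10/nF)·log Q gives +1.05 − (0.0592/1)(3.340) = +0.85 V.

+0.85 V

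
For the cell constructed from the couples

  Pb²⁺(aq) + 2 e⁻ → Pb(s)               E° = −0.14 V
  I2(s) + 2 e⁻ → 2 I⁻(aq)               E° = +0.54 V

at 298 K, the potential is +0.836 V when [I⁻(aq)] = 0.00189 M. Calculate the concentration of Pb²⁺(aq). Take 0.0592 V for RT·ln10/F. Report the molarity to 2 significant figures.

1.5 M

I₂/I⁻ is the cathode (higher E°); E°cell = +0.54 − (−0.14) = +0.68 V with n = 2.
Rearranging E = E° − (0.0592/n)·log Q gives log Q = 2(+0.68 − (+0.836))/0.0592 = −5.270.
For I2(s) + Pb(s) → 2 I⁻(aq) + Pb²⁺(aq), the reaction quotient is Q = [I⁻(aq)]^2·[Pb²⁺(aq)].
Solving for the unknown gives log [Pb²⁺(aq)] = 0.177, so [Pb²⁺(aq)] ≈ 1.5 M.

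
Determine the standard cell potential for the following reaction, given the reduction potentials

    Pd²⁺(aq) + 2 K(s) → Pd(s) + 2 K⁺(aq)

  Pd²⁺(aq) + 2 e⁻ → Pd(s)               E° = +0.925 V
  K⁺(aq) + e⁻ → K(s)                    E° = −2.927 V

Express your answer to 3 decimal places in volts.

+3.852 V

Pd²⁺(aq) gains electrons, so the Pd²⁺/Pd couple is the cathode; the K⁺/K couple is the anode.
E°cell = E°(cathode) − E°(anode) = +0.925 − (−2.927) = +3.852 V.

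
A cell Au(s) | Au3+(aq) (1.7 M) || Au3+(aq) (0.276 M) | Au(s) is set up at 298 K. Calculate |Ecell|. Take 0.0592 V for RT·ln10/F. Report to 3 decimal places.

For a concentration cell E°cell = 0, since both electrodes use the same couple.
The compartment with the higher Au3+(aq) concentration (1.7 M) acts as the cathode; ions are reduced there and produced at the dilute (0.276 M) anode.
With n = 3, Ecell = −(0.0592/3)·log([dilute]/[conc]) = −(0.0592/3)·log(0.276/1.7) = +0.016 V.

0.016 V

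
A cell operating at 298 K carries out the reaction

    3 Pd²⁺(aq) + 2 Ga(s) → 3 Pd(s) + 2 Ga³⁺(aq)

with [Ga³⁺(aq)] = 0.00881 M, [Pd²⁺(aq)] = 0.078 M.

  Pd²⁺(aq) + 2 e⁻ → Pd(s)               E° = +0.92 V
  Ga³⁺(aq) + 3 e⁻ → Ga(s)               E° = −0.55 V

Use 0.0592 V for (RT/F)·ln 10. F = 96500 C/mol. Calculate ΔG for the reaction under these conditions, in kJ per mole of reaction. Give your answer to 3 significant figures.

The standard cell potential is +0.92 − (−0.55) = +1.47 V, with n = 6 electrons in the balanced equation.
The reaction quotient is [Ga³⁺(aq)]^2 / [Pd²⁺(aq)]^3 = 0.164; by Nernst, E = +1.47 − (0.0592/6)(−0.786) = +1.4778 V.
Finally ΔG = −nFE = −(6)(96500 C/mol)(+1.4778 V) = −856 kJ/mol.

−856 kJ/mol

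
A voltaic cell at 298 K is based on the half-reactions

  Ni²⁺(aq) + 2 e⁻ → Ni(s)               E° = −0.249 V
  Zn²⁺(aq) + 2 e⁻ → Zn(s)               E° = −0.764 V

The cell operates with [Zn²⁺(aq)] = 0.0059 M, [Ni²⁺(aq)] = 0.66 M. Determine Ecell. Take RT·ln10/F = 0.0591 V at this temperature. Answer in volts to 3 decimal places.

+0.576 V

Ni²⁺/Ni is reduced (cathode, E° = −0.249 V) and Zn²⁺/Zn is oxidized (anode).
The standard potential is −0.249 − (−0.764) = +0.515 V and the balanced reaction transfers n = 2 electrons.
Balancing gives Ni²⁺(aq) + Zn(s) → Ni(s) + Zn²⁺(aq); hence Q = [Zn²⁺(aq)] / [Ni²⁺(aq)] = 0.00894 (log Q = −2.049).
By the Nernst equation, E = +0.515 − (0.0591/2)·(−2.049) = +0.576 V.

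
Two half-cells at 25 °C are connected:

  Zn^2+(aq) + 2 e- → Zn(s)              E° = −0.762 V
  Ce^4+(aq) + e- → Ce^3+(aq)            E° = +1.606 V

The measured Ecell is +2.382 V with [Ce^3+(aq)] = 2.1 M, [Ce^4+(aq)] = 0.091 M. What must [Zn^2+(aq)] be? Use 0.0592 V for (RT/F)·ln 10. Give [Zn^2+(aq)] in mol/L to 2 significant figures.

Ce⁴⁺/Ce³⁺ is the cathode (higher E°); E°cell = +1.606 − (−0.762) = +2.368 V with n = 2.
Rearranging E = E° − (0.0592/n)·log Q gives log Q = 2(+2.368 − (+2.382))/0.0592 = −0.473.
For 2 Ce^4+(aq) + Zn(s) → 2 Ce^3+(aq) + Zn^2+(aq), the reaction quotient is Q = ([Ce^3+(aq)]^2·[Zn^2+(aq)]) / [Ce^4+(aq)]^2.
Solving for the unknown gives log [Zn^2+(aq)] = −3.199, so [Zn^2+(aq)] ≈ 0.00063 M.

0.00063 M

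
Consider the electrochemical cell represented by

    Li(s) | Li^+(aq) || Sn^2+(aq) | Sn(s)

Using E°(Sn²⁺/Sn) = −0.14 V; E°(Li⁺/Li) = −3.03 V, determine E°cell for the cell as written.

By convention the left-hand electrode in cell notation is the anode (oxidation) and the right-hand electrode is the cathode (reduction).
E°cell = E°(right) − E°(left) = −0.14 − (−3.03) = +2.89 V.

+2.89 V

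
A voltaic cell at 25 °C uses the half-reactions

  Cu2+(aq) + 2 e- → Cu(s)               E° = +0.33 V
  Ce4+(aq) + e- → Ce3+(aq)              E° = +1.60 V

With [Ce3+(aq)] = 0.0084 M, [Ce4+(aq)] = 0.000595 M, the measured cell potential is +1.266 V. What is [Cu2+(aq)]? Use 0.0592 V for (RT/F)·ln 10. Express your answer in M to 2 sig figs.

Ce⁴⁺/Ce³⁺ is the cathode (higher E°); E°cell = +1.60 − (+0.33) = +1.27 V with n = 2.
From the Nernst equation, log Q = n(E° − E)/0.0592 = 2·(+1.27 − (+1.266))/0.0592 = 0.135.
The balanced reaction is 2 Ce4+(aq) + Cu(s) → 2 Ce3+(aq) + Cu2+(aq), so Q = ([Ce3+(aq)]^2·[Cu2+(aq)]) / [Ce4+(aq)]^2.
Solving for the unknown gives log [Cu2+(aq)] = −2.165, so [Cu2+(aq)] ≈ 0.0068 M.

0.0068 M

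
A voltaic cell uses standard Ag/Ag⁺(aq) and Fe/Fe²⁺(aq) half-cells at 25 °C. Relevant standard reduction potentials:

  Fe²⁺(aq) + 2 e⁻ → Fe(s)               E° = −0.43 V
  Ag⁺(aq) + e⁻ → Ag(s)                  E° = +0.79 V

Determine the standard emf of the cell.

+1.22 V

The Ag⁺/Ag couple has the higher E°, so Ag ion is reduced (cathode) and Fe is oxidized (anode).
E°cell = E°(cathode) − E°(anode) = +0.79 − (−0.43) = +1.22 V.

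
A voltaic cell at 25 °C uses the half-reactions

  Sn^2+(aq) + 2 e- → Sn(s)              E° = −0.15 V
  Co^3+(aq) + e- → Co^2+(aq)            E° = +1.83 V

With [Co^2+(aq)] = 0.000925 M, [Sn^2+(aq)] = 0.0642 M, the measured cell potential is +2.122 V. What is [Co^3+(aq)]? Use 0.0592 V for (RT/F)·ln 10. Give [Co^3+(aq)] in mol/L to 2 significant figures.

0.059 M

Co³⁺/Co²⁺ is the cathode (higher E°); E°cell = +1.83 − (−0.15) = +1.98 V with n = 2.
From the Nernst equation, log Q = n(E° − E)/0.0592 = 2·(+1.98 − (+2.122))/0.0592 = −4.797.
The balanced reaction is 2 Co^3+(aq) + Sn(s) → 2 Co^2+(aq) + Sn^2+(aq), so Q = ([Co^2+(aq)]^2·[Sn^2+(aq)]) / [Co^3+(aq)]^2.
Isolating [Co^3+(aq)] in Q = 10^{−4.797} yields log [Co^3+(aq)] = −1.232, i.e. 0.059 M.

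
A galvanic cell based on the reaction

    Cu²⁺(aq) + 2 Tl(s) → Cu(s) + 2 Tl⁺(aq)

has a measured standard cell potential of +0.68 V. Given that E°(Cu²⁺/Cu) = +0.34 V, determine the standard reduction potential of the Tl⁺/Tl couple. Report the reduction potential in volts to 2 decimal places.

−0.34 V

In the reaction as written the Cu²⁺/Cu couple is reduced (cathode) and Tl⁺/Tl is oxidized (anode), so E°cell = E°(Cu²⁺/Cu) − E°(Tl⁺/Tl).
E°(Tl⁺/Tl) = E°(cathode) − E°cell = +0.34 − (+0.68) = −0.34 V.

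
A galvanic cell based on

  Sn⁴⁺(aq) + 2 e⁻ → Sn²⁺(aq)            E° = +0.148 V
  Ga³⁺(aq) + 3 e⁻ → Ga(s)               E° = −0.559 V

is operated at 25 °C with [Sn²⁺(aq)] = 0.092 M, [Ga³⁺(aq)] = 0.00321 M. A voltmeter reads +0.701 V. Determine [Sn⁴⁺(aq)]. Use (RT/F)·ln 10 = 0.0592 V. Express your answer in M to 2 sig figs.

Sn⁴⁺/Sn²⁺ is the cathode (higher E°); E°cell = +0.148 − (−0.559) = +0.707 V with n = 6.
Rearranging E = E° − (0.0592/n)·log Q gives log Q = 6(+0.707 − (+0.701))/0.0592 = 0.608.
For 3 Sn⁴⁺(aq) + 2 Ga(s) → 3 Sn²⁺(aq) + 2 Ga³⁺(aq), the reaction quotient is Q = ([Sn²⁺(aq)]^3·[Ga³⁺(aq)]^2) / [Sn⁴⁺(aq)]^3.
Solving for the unknown gives log [Sn⁴⁺(aq)] = −2.901, so [Sn⁴⁺(aq)] ≈ 0.0013 M.

0.0013 M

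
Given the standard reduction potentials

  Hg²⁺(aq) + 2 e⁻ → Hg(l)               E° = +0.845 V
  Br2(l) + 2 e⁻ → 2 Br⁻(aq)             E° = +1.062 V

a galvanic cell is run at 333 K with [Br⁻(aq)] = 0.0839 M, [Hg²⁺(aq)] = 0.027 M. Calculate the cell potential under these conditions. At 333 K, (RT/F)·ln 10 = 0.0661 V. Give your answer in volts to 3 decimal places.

+0.340 V

Br₂/Br⁻ is reduced (cathode, E° = +1.062 V) and Hg²⁺/Hg is oxidized (anode).
E°cell = E°cat − E°an = +1.062 − (+0.845) = +0.217 V; n = 2.
The balanced reaction is Br2(l) + Hg(l) → 2 Br⁻(aq) + Hg²⁺(aq), so Q = [Br⁻(aq)]^2·[Hg²⁺(aq)] = 0.00019 and log Q = −3.721.
E = E° − (0.0661/n)·log Q = +0.217 − (0.0661/2)(−3.721) = +0.340 V.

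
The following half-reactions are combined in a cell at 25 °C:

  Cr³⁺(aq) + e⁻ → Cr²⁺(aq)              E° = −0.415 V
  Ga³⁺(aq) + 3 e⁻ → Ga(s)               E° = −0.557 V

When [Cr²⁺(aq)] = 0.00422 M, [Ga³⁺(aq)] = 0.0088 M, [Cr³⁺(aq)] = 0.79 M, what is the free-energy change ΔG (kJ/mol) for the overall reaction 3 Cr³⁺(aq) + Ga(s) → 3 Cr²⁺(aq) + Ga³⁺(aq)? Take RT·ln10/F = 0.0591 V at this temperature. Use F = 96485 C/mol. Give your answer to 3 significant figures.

−91.7 kJ/mol

The standard cell potential is −0.415 − (−0.557) = +0.142 V, with n = 3 electrons in the balanced equation.
Q = ([Cr²⁺(aq)]^3·[Ga³⁺(aq)]) / [Cr³⁺(aq)]^3 = 1.34×10^−9, so log Q = −8.872 and E = +0.142 − (0.0591/3)(−8.872) = +0.3168 V.
Then ΔG = −nFE = −3 × 96485 × +0.3168 J/mol = −91.7 kJ/mol.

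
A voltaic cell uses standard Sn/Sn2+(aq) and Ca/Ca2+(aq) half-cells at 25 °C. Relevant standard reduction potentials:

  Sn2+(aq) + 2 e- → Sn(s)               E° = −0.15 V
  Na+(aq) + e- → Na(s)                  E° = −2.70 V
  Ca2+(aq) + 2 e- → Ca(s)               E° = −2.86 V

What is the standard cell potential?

+2.71 V

Of the two couples in this cell, the one with the more positive reduction potential is reduced at the cathode: here that is Sn²⁺/Sn (−0.15 V); Ca²⁺/Ca (−2.86 V) is the anode.
E°cell = E°(cathode) − E°(anode) = −0.15 − (−2.86) = +2.71 V.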